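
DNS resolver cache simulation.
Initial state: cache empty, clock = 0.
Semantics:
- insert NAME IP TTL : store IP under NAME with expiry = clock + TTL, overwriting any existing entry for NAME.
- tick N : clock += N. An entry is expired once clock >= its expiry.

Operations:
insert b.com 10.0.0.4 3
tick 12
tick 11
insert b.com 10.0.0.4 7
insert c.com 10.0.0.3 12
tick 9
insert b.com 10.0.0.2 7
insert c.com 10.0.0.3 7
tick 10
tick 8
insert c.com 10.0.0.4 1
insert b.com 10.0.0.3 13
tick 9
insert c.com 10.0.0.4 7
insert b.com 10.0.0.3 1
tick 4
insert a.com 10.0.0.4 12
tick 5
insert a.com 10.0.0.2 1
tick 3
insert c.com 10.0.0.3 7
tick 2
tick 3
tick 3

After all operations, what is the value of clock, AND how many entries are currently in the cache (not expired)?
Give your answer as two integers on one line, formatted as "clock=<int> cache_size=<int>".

Op 1: insert b.com -> 10.0.0.4 (expiry=0+3=3). clock=0
Op 2: tick 12 -> clock=12. purged={b.com}
Op 3: tick 11 -> clock=23.
Op 4: insert b.com -> 10.0.0.4 (expiry=23+7=30). clock=23
Op 5: insert c.com -> 10.0.0.3 (expiry=23+12=35). clock=23
Op 6: tick 9 -> clock=32. purged={b.com}
Op 7: insert b.com -> 10.0.0.2 (expiry=32+7=39). clock=32
Op 8: insert c.com -> 10.0.0.3 (expiry=32+7=39). clock=32
Op 9: tick 10 -> clock=42. purged={b.com,c.com}
Op 10: tick 8 -> clock=50.
Op 11: insert c.com -> 10.0.0.4 (expiry=50+1=51). clock=50
Op 12: insert b.com -> 10.0.0.3 (expiry=50+13=63). clock=50
Op 13: tick 9 -> clock=59. purged={c.com}
Op 14: insert c.com -> 10.0.0.4 (expiry=59+7=66). clock=59
Op 15: insert b.com -> 10.0.0.3 (expiry=59+1=60). clock=59
Op 16: tick 4 -> clock=63. purged={b.com}
Op 17: insert a.com -> 10.0.0.4 (expiry=63+12=75). clock=63
Op 18: tick 5 -> clock=68. purged={c.com}
Op 19: insert a.com -> 10.0.0.2 (expiry=68+1=69). clock=68
Op 20: tick 3 -> clock=71. purged={a.com}
Op 21: insert c.com -> 10.0.0.3 (expiry=71+7=78). clock=71
Op 22: tick 2 -> clock=73.
Op 23: tick 3 -> clock=76.
Op 24: tick 3 -> clock=79. purged={c.com}
Final clock = 79
Final cache (unexpired): {} -> size=0

Answer: clock=79 cache_size=0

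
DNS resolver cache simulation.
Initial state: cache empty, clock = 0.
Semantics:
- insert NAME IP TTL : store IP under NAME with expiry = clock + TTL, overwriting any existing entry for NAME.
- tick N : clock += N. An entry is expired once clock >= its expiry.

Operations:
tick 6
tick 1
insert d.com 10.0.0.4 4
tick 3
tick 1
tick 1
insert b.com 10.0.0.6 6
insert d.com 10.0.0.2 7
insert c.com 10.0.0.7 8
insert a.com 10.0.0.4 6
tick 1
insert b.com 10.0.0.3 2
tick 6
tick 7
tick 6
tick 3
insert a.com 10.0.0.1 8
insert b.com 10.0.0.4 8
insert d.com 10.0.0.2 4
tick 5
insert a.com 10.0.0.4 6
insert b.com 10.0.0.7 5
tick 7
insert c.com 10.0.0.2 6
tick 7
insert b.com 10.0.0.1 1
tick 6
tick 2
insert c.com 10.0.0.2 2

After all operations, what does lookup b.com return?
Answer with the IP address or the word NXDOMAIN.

Op 1: tick 6 -> clock=6.
Op 2: tick 1 -> clock=7.
Op 3: insert d.com -> 10.0.0.4 (expiry=7+4=11). clock=7
Op 4: tick 3 -> clock=10.
Op 5: tick 1 -> clock=11. purged={d.com}
Op 6: tick 1 -> clock=12.
Op 7: insert b.com -> 10.0.0.6 (expiry=12+6=18). clock=12
Op 8: insert d.com -> 10.0.0.2 (expiry=12+7=19). clock=12
Op 9: insert c.com -> 10.0.0.7 (expiry=12+8=20). clock=12
Op 10: insert a.com -> 10.0.0.4 (expiry=12+6=18). clock=12
Op 11: tick 1 -> clock=13.
Op 12: insert b.com -> 10.0.0.3 (expiry=13+2=15). clock=13
Op 13: tick 6 -> clock=19. purged={a.com,b.com,d.com}
Op 14: tick 7 -> clock=26. purged={c.com}
Op 15: tick 6 -> clock=32.
Op 16: tick 3 -> clock=35.
Op 17: insert a.com -> 10.0.0.1 (expiry=35+8=43). clock=35
Op 18: insert b.com -> 10.0.0.4 (expiry=35+8=43). clock=35
Op 19: insert d.com -> 10.0.0.2 (expiry=35+4=39). clock=35
Op 20: tick 5 -> clock=40. purged={d.com}
Op 21: insert a.com -> 10.0.0.4 (expiry=40+6=46). clock=40
Op 22: insert b.com -> 10.0.0.7 (expiry=40+5=45). clock=40
Op 23: tick 7 -> clock=47. purged={a.com,b.com}
Op 24: insert c.com -> 10.0.0.2 (expiry=47+6=53). clock=47
Op 25: tick 7 -> clock=54. purged={c.com}
Op 26: insert b.com -> 10.0.0.1 (expiry=54+1=55). clock=54
Op 27: tick 6 -> clock=60. purged={b.com}
Op 28: tick 2 -> clock=62.
Op 29: insert c.com -> 10.0.0.2 (expiry=62+2=64). clock=62
lookup b.com: not in cache (expired or never inserted)

Answer: NXDOMAIN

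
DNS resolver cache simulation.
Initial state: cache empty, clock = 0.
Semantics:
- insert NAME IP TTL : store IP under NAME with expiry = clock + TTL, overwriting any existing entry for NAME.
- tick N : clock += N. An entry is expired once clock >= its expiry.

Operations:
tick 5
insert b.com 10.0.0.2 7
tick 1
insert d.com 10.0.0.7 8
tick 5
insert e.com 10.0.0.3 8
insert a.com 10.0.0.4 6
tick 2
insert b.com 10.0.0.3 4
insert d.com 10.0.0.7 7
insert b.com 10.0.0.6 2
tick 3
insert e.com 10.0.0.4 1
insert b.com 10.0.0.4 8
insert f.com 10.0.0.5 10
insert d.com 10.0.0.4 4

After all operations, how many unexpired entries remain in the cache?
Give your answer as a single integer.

Answer: 5

Derivation:
Op 1: tick 5 -> clock=5.
Op 2: insert b.com -> 10.0.0.2 (expiry=5+7=12). clock=5
Op 3: tick 1 -> clock=6.
Op 4: insert d.com -> 10.0.0.7 (expiry=6+8=14). clock=6
Op 5: tick 5 -> clock=11.
Op 6: insert e.com -> 10.0.0.3 (expiry=11+8=19). clock=11
Op 7: insert a.com -> 10.0.0.4 (expiry=11+6=17). clock=11
Op 8: tick 2 -> clock=13. purged={b.com}
Op 9: insert b.com -> 10.0.0.3 (expiry=13+4=17). clock=13
Op 10: insert d.com -> 10.0.0.7 (expiry=13+7=20). clock=13
Op 11: insert b.com -> 10.0.0.6 (expiry=13+2=15). clock=13
Op 12: tick 3 -> clock=16. purged={b.com}
Op 13: insert e.com -> 10.0.0.4 (expiry=16+1=17). clock=16
Op 14: insert b.com -> 10.0.0.4 (expiry=16+8=24). clock=16
Op 15: insert f.com -> 10.0.0.5 (expiry=16+10=26). clock=16
Op 16: insert d.com -> 10.0.0.4 (expiry=16+4=20). clock=16
Final cache (unexpired): {a.com,b.com,d.com,e.com,f.com} -> size=5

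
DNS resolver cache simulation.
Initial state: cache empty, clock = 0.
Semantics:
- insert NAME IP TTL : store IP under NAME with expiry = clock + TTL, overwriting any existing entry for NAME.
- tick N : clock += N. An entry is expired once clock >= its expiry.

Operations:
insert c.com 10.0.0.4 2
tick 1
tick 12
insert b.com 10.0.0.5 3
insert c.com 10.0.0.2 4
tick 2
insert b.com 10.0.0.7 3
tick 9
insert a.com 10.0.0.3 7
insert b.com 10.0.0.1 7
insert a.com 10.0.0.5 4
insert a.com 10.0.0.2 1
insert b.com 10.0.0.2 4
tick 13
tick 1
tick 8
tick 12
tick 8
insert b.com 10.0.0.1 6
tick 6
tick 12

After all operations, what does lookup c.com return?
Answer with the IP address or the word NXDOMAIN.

Answer: NXDOMAIN

Derivation:
Op 1: insert c.com -> 10.0.0.4 (expiry=0+2=2). clock=0
Op 2: tick 1 -> clock=1.
Op 3: tick 12 -> clock=13. purged={c.com}
Op 4: insert b.com -> 10.0.0.5 (expiry=13+3=16). clock=13
Op 5: insert c.com -> 10.0.0.2 (expiry=13+4=17). clock=13
Op 6: tick 2 -> clock=15.
Op 7: insert b.com -> 10.0.0.7 (expiry=15+3=18). clock=15
Op 8: tick 9 -> clock=24. purged={b.com,c.com}
Op 9: insert a.com -> 10.0.0.3 (expiry=24+7=31). clock=24
Op 10: insert b.com -> 10.0.0.1 (expiry=24+7=31). clock=24
Op 11: insert a.com -> 10.0.0.5 (expiry=24+4=28). clock=24
Op 12: insert a.com -> 10.0.0.2 (expiry=24+1=25). clock=24
Op 13: insert b.com -> 10.0.0.2 (expiry=24+4=28). clock=24
Op 14: tick 13 -> clock=37. purged={a.com,b.com}
Op 15: tick 1 -> clock=38.
Op 16: tick 8 -> clock=46.
Op 17: tick 12 -> clock=58.
Op 18: tick 8 -> clock=66.
Op 19: insert b.com -> 10.0.0.1 (expiry=66+6=72). clock=66
Op 20: tick 6 -> clock=72. purged={b.com}
Op 21: tick 12 -> clock=84.
lookup c.com: not in cache (expired or never inserted)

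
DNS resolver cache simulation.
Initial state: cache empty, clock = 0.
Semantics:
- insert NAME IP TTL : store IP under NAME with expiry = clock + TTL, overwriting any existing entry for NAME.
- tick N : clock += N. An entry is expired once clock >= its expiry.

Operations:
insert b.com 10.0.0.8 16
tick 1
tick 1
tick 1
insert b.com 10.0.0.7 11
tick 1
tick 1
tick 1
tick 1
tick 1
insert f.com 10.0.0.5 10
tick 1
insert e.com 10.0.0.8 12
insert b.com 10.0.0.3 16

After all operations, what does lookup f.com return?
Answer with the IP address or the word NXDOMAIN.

Op 1: insert b.com -> 10.0.0.8 (expiry=0+16=16). clock=0
Op 2: tick 1 -> clock=1.
Op 3: tick 1 -> clock=2.
Op 4: tick 1 -> clock=3.
Op 5: insert b.com -> 10.0.0.7 (expiry=3+11=14). clock=3
Op 6: tick 1 -> clock=4.
Op 7: tick 1 -> clock=5.
Op 8: tick 1 -> clock=6.
Op 9: tick 1 -> clock=7.
Op 10: tick 1 -> clock=8.
Op 11: insert f.com -> 10.0.0.5 (expiry=8+10=18). clock=8
Op 12: tick 1 -> clock=9.
Op 13: insert e.com -> 10.0.0.8 (expiry=9+12=21). clock=9
Op 14: insert b.com -> 10.0.0.3 (expiry=9+16=25). clock=9
lookup f.com: present, ip=10.0.0.5 expiry=18 > clock=9

Answer: 10.0.0.5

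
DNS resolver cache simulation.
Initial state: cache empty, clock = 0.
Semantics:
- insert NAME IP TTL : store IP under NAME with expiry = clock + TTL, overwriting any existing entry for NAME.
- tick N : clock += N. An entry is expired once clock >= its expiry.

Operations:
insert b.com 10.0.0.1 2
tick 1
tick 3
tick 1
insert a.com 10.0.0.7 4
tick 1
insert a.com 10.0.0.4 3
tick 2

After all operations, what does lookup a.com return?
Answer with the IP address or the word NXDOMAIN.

Op 1: insert b.com -> 10.0.0.1 (expiry=0+2=2). clock=0
Op 2: tick 1 -> clock=1.
Op 3: tick 3 -> clock=4. purged={b.com}
Op 4: tick 1 -> clock=5.
Op 5: insert a.com -> 10.0.0.7 (expiry=5+4=9). clock=5
Op 6: tick 1 -> clock=6.
Op 7: insert a.com -> 10.0.0.4 (expiry=6+3=9). clock=6
Op 8: tick 2 -> clock=8.
lookup a.com: present, ip=10.0.0.4 expiry=9 > clock=8

Answer: 10.0.0.4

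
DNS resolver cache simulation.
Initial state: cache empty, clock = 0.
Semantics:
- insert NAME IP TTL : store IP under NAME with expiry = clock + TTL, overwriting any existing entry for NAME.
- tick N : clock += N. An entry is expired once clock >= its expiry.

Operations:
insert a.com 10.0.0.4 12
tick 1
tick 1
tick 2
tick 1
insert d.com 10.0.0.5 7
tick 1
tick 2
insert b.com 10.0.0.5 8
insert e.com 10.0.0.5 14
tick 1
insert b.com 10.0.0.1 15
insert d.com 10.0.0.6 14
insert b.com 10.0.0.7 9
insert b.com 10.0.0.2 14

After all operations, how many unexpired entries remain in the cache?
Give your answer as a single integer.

Answer: 4

Derivation:
Op 1: insert a.com -> 10.0.0.4 (expiry=0+12=12). clock=0
Op 2: tick 1 -> clock=1.
Op 3: tick 1 -> clock=2.
Op 4: tick 2 -> clock=4.
Op 5: tick 1 -> clock=5.
Op 6: insert d.com -> 10.0.0.5 (expiry=5+7=12). clock=5
Op 7: tick 1 -> clock=6.
Op 8: tick 2 -> clock=8.
Op 9: insert b.com -> 10.0.0.5 (expiry=8+8=16). clock=8
Op 10: insert e.com -> 10.0.0.5 (expiry=8+14=22). clock=8
Op 11: tick 1 -> clock=9.
Op 12: insert b.com -> 10.0.0.1 (expiry=9+15=24). clock=9
Op 13: insert d.com -> 10.0.0.6 (expiry=9+14=23). clock=9
Op 14: insert b.com -> 10.0.0.7 (expiry=9+9=18). clock=9
Op 15: insert b.com -> 10.0.0.2 (expiry=9+14=23). clock=9
Final cache (unexpired): {a.com,b.com,d.com,e.com} -> size=4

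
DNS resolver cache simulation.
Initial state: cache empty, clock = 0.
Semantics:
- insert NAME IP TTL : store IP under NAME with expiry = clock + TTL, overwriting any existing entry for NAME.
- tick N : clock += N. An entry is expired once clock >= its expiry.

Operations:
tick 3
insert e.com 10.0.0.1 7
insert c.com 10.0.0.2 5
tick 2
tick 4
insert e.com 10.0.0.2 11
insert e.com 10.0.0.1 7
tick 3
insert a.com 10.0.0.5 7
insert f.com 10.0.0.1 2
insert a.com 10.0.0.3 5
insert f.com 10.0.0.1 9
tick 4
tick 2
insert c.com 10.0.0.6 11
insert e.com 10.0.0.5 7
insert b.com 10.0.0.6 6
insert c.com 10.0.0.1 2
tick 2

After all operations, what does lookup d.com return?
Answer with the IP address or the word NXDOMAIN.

Answer: NXDOMAIN

Derivation:
Op 1: tick 3 -> clock=3.
Op 2: insert e.com -> 10.0.0.1 (expiry=3+7=10). clock=3
Op 3: insert c.com -> 10.0.0.2 (expiry=3+5=8). clock=3
Op 4: tick 2 -> clock=5.
Op 5: tick 4 -> clock=9. purged={c.com}
Op 6: insert e.com -> 10.0.0.2 (expiry=9+11=20). clock=9
Op 7: insert e.com -> 10.0.0.1 (expiry=9+7=16). clock=9
Op 8: tick 3 -> clock=12.
Op 9: insert a.com -> 10.0.0.5 (expiry=12+7=19). clock=12
Op 10: insert f.com -> 10.0.0.1 (expiry=12+2=14). clock=12
Op 11: insert a.com -> 10.0.0.3 (expiry=12+5=17). clock=12
Op 12: insert f.com -> 10.0.0.1 (expiry=12+9=21). clock=12
Op 13: tick 4 -> clock=16. purged={e.com}
Op 14: tick 2 -> clock=18. purged={a.com}
Op 15: insert c.com -> 10.0.0.6 (expiry=18+11=29). clock=18
Op 16: insert e.com -> 10.0.0.5 (expiry=18+7=25). clock=18
Op 17: insert b.com -> 10.0.0.6 (expiry=18+6=24). clock=18
Op 18: insert c.com -> 10.0.0.1 (expiry=18+2=20). clock=18
Op 19: tick 2 -> clock=20. purged={c.com}
lookup d.com: not in cache (expired or never inserted)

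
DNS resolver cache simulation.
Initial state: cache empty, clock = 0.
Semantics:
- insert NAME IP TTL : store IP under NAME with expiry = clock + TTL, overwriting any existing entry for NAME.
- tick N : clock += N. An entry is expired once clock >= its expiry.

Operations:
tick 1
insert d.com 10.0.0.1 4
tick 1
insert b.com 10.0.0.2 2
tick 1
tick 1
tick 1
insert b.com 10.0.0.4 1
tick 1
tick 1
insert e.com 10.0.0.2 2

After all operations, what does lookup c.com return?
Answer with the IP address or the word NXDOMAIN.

Answer: NXDOMAIN

Derivation:
Op 1: tick 1 -> clock=1.
Op 2: insert d.com -> 10.0.0.1 (expiry=1+4=5). clock=1
Op 3: tick 1 -> clock=2.
Op 4: insert b.com -> 10.0.0.2 (expiry=2+2=4). clock=2
Op 5: tick 1 -> clock=3.
Op 6: tick 1 -> clock=4. purged={b.com}
Op 7: tick 1 -> clock=5. purged={d.com}
Op 8: insert b.com -> 10.0.0.4 (expiry=5+1=6). clock=5
Op 9: tick 1 -> clock=6. purged={b.com}
Op 10: tick 1 -> clock=7.
Op 11: insert e.com -> 10.0.0.2 (expiry=7+2=9). clock=7
lookup c.com: not in cache (expired or never inserted)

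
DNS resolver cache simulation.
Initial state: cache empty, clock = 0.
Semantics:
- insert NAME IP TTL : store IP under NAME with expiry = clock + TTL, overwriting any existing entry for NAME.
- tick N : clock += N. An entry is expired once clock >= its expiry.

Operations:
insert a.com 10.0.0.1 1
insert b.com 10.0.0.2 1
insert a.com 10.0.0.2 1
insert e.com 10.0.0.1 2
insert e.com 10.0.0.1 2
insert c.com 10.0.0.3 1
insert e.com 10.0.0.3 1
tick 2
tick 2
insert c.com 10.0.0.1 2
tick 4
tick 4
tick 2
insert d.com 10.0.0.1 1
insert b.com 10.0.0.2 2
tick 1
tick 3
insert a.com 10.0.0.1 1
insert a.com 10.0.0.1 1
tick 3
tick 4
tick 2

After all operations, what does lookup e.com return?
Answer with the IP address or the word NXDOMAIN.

Answer: NXDOMAIN

Derivation:
Op 1: insert a.com -> 10.0.0.1 (expiry=0+1=1). clock=0
Op 2: insert b.com -> 10.0.0.2 (expiry=0+1=1). clock=0
Op 3: insert a.com -> 10.0.0.2 (expiry=0+1=1). clock=0
Op 4: insert e.com -> 10.0.0.1 (expiry=0+2=2). clock=0
Op 5: insert e.com -> 10.0.0.1 (expiry=0+2=2). clock=0
Op 6: insert c.com -> 10.0.0.3 (expiry=0+1=1). clock=0
Op 7: insert e.com -> 10.0.0.3 (expiry=0+1=1). clock=0
Op 8: tick 2 -> clock=2. purged={a.com,b.com,c.com,e.com}
Op 9: tick 2 -> clock=4.
Op 10: insert c.com -> 10.0.0.1 (expiry=4+2=6). clock=4
Op 11: tick 4 -> clock=8. purged={c.com}
Op 12: tick 4 -> clock=12.
Op 13: tick 2 -> clock=14.
Op 14: insert d.com -> 10.0.0.1 (expiry=14+1=15). clock=14
Op 15: insert b.com -> 10.0.0.2 (expiry=14+2=16). clock=14
Op 16: tick 1 -> clock=15. purged={d.com}
Op 17: tick 3 -> clock=18. purged={b.com}
Op 18: insert a.com -> 10.0.0.1 (expiry=18+1=19). clock=18
Op 19: insert a.com -> 10.0.0.1 (expiry=18+1=19). clock=18
Op 20: tick 3 -> clock=21. purged={a.com}
Op 21: tick 4 -> clock=25.
Op 22: tick 2 -> clock=27.
lookup e.com: not in cache (expired or never inserted)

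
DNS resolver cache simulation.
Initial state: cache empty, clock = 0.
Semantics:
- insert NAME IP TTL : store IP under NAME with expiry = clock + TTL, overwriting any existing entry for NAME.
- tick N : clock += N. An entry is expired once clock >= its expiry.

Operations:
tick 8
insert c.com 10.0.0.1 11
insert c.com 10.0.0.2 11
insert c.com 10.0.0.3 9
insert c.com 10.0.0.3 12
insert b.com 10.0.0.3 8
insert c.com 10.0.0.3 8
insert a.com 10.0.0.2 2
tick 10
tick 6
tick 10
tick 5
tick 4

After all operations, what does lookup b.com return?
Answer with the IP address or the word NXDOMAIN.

Answer: NXDOMAIN

Derivation:
Op 1: tick 8 -> clock=8.
Op 2: insert c.com -> 10.0.0.1 (expiry=8+11=19). clock=8
Op 3: insert c.com -> 10.0.0.2 (expiry=8+11=19). clock=8
Op 4: insert c.com -> 10.0.0.3 (expiry=8+9=17). clock=8
Op 5: insert c.com -> 10.0.0.3 (expiry=8+12=20). clock=8
Op 6: insert b.com -> 10.0.0.3 (expiry=8+8=16). clock=8
Op 7: insert c.com -> 10.0.0.3 (expiry=8+8=16). clock=8
Op 8: insert a.com -> 10.0.0.2 (expiry=8+2=10). clock=8
Op 9: tick 10 -> clock=18. purged={a.com,b.com,c.com}
Op 10: tick 6 -> clock=24.
Op 11: tick 10 -> clock=34.
Op 12: tick 5 -> clock=39.
Op 13: tick 4 -> clock=43.
lookup b.com: not in cache (expired or never inserted)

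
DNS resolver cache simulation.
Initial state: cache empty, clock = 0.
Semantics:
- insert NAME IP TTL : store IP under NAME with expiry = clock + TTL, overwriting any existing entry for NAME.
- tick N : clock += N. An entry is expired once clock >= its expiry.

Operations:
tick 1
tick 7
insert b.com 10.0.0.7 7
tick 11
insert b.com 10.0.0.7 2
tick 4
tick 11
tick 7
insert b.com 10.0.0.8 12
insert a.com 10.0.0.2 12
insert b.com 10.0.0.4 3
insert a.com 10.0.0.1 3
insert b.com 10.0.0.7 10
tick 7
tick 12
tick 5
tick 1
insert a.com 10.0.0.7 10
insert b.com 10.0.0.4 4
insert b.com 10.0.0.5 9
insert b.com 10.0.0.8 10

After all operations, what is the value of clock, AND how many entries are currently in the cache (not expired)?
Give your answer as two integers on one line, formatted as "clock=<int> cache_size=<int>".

Op 1: tick 1 -> clock=1.
Op 2: tick 7 -> clock=8.
Op 3: insert b.com -> 10.0.0.7 (expiry=8+7=15). clock=8
Op 4: tick 11 -> clock=19. purged={b.com}
Op 5: insert b.com -> 10.0.0.7 (expiry=19+2=21). clock=19
Op 6: tick 4 -> clock=23. purged={b.com}
Op 7: tick 11 -> clock=34.
Op 8: tick 7 -> clock=41.
Op 9: insert b.com -> 10.0.0.8 (expiry=41+12=53). clock=41
Op 10: insert a.com -> 10.0.0.2 (expiry=41+12=53). clock=41
Op 11: insert b.com -> 10.0.0.4 (expiry=41+3=44). clock=41
Op 12: insert a.com -> 10.0.0.1 (expiry=41+3=44). clock=41
Op 13: insert b.com -> 10.0.0.7 (expiry=41+10=51). clock=41
Op 14: tick 7 -> clock=48. purged={a.com}
Op 15: tick 12 -> clock=60. purged={b.com}
Op 16: tick 5 -> clock=65.
Op 17: tick 1 -> clock=66.
Op 18: insert a.com -> 10.0.0.7 (expiry=66+10=76). clock=66
Op 19: insert b.com -> 10.0.0.4 (expiry=66+4=70). clock=66
Op 20: insert b.com -> 10.0.0.5 (expiry=66+9=75). clock=66
Op 21: insert b.com -> 10.0.0.8 (expiry=66+10=76). clock=66
Final clock = 66
Final cache (unexpired): {a.com,b.com} -> size=2

Answer: clock=66 cache_size=2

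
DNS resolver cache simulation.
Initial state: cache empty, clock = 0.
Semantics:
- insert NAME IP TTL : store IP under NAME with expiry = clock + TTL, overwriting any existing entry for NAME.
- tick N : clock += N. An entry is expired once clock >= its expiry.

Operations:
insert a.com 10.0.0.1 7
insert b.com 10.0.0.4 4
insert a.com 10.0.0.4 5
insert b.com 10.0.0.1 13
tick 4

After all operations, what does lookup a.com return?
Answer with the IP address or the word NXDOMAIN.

Op 1: insert a.com -> 10.0.0.1 (expiry=0+7=7). clock=0
Op 2: insert b.com -> 10.0.0.4 (expiry=0+4=4). clock=0
Op 3: insert a.com -> 10.0.0.4 (expiry=0+5=5). clock=0
Op 4: insert b.com -> 10.0.0.1 (expiry=0+13=13). clock=0
Op 5: tick 4 -> clock=4.
lookup a.com: present, ip=10.0.0.4 expiry=5 > clock=4

Answer: 10.0.0.4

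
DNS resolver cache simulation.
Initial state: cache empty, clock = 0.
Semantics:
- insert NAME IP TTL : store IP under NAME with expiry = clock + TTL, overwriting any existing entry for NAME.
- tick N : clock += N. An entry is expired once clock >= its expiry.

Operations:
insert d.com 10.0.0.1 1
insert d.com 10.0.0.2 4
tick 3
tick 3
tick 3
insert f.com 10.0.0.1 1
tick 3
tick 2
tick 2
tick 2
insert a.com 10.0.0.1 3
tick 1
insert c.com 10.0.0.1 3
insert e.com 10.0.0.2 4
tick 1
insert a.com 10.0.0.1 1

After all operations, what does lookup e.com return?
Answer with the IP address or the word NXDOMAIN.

Op 1: insert d.com -> 10.0.0.1 (expiry=0+1=1). clock=0
Op 2: insert d.com -> 10.0.0.2 (expiry=0+4=4). clock=0
Op 3: tick 3 -> clock=3.
Op 4: tick 3 -> clock=6. purged={d.com}
Op 5: tick 3 -> clock=9.
Op 6: insert f.com -> 10.0.0.1 (expiry=9+1=10). clock=9
Op 7: tick 3 -> clock=12. purged={f.com}
Op 8: tick 2 -> clock=14.
Op 9: tick 2 -> clock=16.
Op 10: tick 2 -> clock=18.
Op 11: insert a.com -> 10.0.0.1 (expiry=18+3=21). clock=18
Op 12: tick 1 -> clock=19.
Op 13: insert c.com -> 10.0.0.1 (expiry=19+3=22). clock=19
Op 14: insert e.com -> 10.0.0.2 (expiry=19+4=23). clock=19
Op 15: tick 1 -> clock=20.
Op 16: insert a.com -> 10.0.0.1 (expiry=20+1=21). clock=20
lookup e.com: present, ip=10.0.0.2 expiry=23 > clock=20

Answer: 10.0.0.2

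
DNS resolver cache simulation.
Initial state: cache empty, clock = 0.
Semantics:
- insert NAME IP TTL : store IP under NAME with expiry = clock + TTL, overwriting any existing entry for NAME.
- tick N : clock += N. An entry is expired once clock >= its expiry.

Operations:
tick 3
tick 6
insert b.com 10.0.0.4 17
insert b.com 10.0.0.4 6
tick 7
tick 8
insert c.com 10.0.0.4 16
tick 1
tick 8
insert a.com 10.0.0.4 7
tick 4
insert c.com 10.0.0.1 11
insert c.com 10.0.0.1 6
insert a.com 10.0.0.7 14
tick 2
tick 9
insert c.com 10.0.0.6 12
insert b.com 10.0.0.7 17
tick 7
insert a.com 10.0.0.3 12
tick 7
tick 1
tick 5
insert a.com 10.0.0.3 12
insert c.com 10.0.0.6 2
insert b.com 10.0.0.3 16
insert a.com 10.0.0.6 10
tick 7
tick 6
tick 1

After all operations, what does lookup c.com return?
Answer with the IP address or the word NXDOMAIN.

Answer: NXDOMAIN

Derivation:
Op 1: tick 3 -> clock=3.
Op 2: tick 6 -> clock=9.
Op 3: insert b.com -> 10.0.0.4 (expiry=9+17=26). clock=9
Op 4: insert b.com -> 10.0.0.4 (expiry=9+6=15). clock=9
Op 5: tick 7 -> clock=16. purged={b.com}
Op 6: tick 8 -> clock=24.
Op 7: insert c.com -> 10.0.0.4 (expiry=24+16=40). clock=24
Op 8: tick 1 -> clock=25.
Op 9: tick 8 -> clock=33.
Op 10: insert a.com -> 10.0.0.4 (expiry=33+7=40). clock=33
Op 11: tick 4 -> clock=37.
Op 12: insert c.com -> 10.0.0.1 (expiry=37+11=48). clock=37
Op 13: insert c.com -> 10.0.0.1 (expiry=37+6=43). clock=37
Op 14: insert a.com -> 10.0.0.7 (expiry=37+14=51). clock=37
Op 15: tick 2 -> clock=39.
Op 16: tick 9 -> clock=48. purged={c.com}
Op 17: insert c.com -> 10.0.0.6 (expiry=48+12=60). clock=48
Op 18: insert b.com -> 10.0.0.7 (expiry=48+17=65). clock=48
Op 19: tick 7 -> clock=55. purged={a.com}
Op 20: insert a.com -> 10.0.0.3 (expiry=55+12=67). clock=55
Op 21: tick 7 -> clock=62. purged={c.com}
Op 22: tick 1 -> clock=63.
Op 23: tick 5 -> clock=68. purged={a.com,b.com}
Op 24: insert a.com -> 10.0.0.3 (expiry=68+12=80). clock=68
Op 25: insert c.com -> 10.0.0.6 (expiry=68+2=70). clock=68
Op 26: insert b.com -> 10.0.0.3 (expiry=68+16=84). clock=68
Op 27: insert a.com -> 10.0.0.6 (expiry=68+10=78). clock=68
Op 28: tick 7 -> clock=75. purged={c.com}
Op 29: tick 6 -> clock=81. purged={a.com}
Op 30: tick 1 -> clock=82.
lookup c.com: not in cache (expired or never inserted)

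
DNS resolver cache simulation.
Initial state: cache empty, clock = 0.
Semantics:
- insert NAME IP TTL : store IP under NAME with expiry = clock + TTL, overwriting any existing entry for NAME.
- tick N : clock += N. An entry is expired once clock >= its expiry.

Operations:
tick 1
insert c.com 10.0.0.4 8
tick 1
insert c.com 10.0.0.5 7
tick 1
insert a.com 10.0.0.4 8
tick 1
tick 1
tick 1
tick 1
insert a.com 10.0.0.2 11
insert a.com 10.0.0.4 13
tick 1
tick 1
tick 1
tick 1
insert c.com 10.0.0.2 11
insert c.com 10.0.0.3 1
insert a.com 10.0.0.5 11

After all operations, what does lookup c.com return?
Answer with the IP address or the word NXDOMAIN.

Answer: 10.0.0.3

Derivation:
Op 1: tick 1 -> clock=1.
Op 2: insert c.com -> 10.0.0.4 (expiry=1+8=9). clock=1
Op 3: tick 1 -> clock=2.
Op 4: insert c.com -> 10.0.0.5 (expiry=2+7=9). clock=2
Op 5: tick 1 -> clock=3.
Op 6: insert a.com -> 10.0.0.4 (expiry=3+8=11). clock=3
Op 7: tick 1 -> clock=4.
Op 8: tick 1 -> clock=5.
Op 9: tick 1 -> clock=6.
Op 10: tick 1 -> clock=7.
Op 11: insert a.com -> 10.0.0.2 (expiry=7+11=18). clock=7
Op 12: insert a.com -> 10.0.0.4 (expiry=7+13=20). clock=7
Op 13: tick 1 -> clock=8.
Op 14: tick 1 -> clock=9. purged={c.com}
Op 15: tick 1 -> clock=10.
Op 16: tick 1 -> clock=11.
Op 17: insert c.com -> 10.0.0.2 (expiry=11+11=22). clock=11
Op 18: insert c.com -> 10.0.0.3 (expiry=11+1=12). clock=11
Op 19: insert a.com -> 10.0.0.5 (expiry=11+11=22). clock=11
lookup c.com: present, ip=10.0.0.3 expiry=12 > clock=11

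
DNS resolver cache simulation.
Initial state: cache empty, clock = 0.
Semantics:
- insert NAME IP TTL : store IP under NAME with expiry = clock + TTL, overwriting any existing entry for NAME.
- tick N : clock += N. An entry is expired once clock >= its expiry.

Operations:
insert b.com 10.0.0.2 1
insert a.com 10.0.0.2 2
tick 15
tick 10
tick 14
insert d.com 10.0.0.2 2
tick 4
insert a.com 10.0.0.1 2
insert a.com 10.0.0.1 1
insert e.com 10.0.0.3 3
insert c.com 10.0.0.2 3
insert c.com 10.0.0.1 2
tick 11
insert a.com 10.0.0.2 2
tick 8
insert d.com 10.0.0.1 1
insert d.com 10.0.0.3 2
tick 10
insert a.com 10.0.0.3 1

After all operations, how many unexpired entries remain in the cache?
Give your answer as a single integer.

Answer: 1

Derivation:
Op 1: insert b.com -> 10.0.0.2 (expiry=0+1=1). clock=0
Op 2: insert a.com -> 10.0.0.2 (expiry=0+2=2). clock=0
Op 3: tick 15 -> clock=15. purged={a.com,b.com}
Op 4: tick 10 -> clock=25.
Op 5: tick 14 -> clock=39.
Op 6: insert d.com -> 10.0.0.2 (expiry=39+2=41). clock=39
Op 7: tick 4 -> clock=43. purged={d.com}
Op 8: insert a.com -> 10.0.0.1 (expiry=43+2=45). clock=43
Op 9: insert a.com -> 10.0.0.1 (expiry=43+1=44). clock=43
Op 10: insert e.com -> 10.0.0.3 (expiry=43+3=46). clock=43
Op 11: insert c.com -> 10.0.0.2 (expiry=43+3=46). clock=43
Op 12: insert c.com -> 10.0.0.1 (expiry=43+2=45). clock=43
Op 13: tick 11 -> clock=54. purged={a.com,c.com,e.com}
Op 14: insert a.com -> 10.0.0.2 (expiry=54+2=56). clock=54
Op 15: tick 8 -> clock=62. purged={a.com}
Op 16: insert d.com -> 10.0.0.1 (expiry=62+1=63). clock=62
Op 17: insert d.com -> 10.0.0.3 (expiry=62+2=64). clock=62
Op 18: tick 10 -> clock=72. purged={d.com}
Op 19: insert a.com -> 10.0.0.3 (expiry=72+1=73). clock=72
Final cache (unexpired): {a.com} -> size=1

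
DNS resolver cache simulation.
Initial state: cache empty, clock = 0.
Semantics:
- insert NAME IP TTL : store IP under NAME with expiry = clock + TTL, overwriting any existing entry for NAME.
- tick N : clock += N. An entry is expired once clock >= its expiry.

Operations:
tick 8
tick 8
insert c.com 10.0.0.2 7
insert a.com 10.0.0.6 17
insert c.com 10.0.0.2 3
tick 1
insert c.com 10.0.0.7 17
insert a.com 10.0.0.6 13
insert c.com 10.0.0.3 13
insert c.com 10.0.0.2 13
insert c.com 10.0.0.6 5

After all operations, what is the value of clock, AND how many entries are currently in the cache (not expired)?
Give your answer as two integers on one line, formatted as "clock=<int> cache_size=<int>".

Answer: clock=17 cache_size=2

Derivation:
Op 1: tick 8 -> clock=8.
Op 2: tick 8 -> clock=16.
Op 3: insert c.com -> 10.0.0.2 (expiry=16+7=23). clock=16
Op 4: insert a.com -> 10.0.0.6 (expiry=16+17=33). clock=16
Op 5: insert c.com -> 10.0.0.2 (expiry=16+3=19). clock=16
Op 6: tick 1 -> clock=17.
Op 7: insert c.com -> 10.0.0.7 (expiry=17+17=34). clock=17
Op 8: insert a.com -> 10.0.0.6 (expiry=17+13=30). clock=17
Op 9: insert c.com -> 10.0.0.3 (expiry=17+13=30). clock=17
Op 10: insert c.com -> 10.0.0.2 (expiry=17+13=30). clock=17
Op 11: insert c.com -> 10.0.0.6 (expiry=17+5=22). clock=17
Final clock = 17
Final cache (unexpired): {a.com,c.com} -> size=2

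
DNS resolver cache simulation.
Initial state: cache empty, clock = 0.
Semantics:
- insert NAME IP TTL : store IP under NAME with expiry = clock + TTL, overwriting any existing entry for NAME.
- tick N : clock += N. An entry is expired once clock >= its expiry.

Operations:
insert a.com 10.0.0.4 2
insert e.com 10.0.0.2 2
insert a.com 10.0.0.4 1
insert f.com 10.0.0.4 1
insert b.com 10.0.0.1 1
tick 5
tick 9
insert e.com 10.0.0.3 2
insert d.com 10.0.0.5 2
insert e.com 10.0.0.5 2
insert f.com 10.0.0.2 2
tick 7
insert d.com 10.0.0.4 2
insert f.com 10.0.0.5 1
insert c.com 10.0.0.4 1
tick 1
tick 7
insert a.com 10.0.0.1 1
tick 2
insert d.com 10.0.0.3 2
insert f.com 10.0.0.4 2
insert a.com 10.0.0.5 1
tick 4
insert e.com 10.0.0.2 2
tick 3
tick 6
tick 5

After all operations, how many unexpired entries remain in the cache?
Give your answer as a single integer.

Op 1: insert a.com -> 10.0.0.4 (expiry=0+2=2). clock=0
Op 2: insert e.com -> 10.0.0.2 (expiry=0+2=2). clock=0
Op 3: insert a.com -> 10.0.0.4 (expiry=0+1=1). clock=0
Op 4: insert f.com -> 10.0.0.4 (expiry=0+1=1). clock=0
Op 5: insert b.com -> 10.0.0.1 (expiry=0+1=1). clock=0
Op 6: tick 5 -> clock=5. purged={a.com,b.com,e.com,f.com}
Op 7: tick 9 -> clock=14.
Op 8: insert e.com -> 10.0.0.3 (expiry=14+2=16). clock=14
Op 9: insert d.com -> 10.0.0.5 (expiry=14+2=16). clock=14
Op 10: insert e.com -> 10.0.0.5 (expiry=14+2=16). clock=14
Op 11: insert f.com -> 10.0.0.2 (expiry=14+2=16). clock=14
Op 12: tick 7 -> clock=21. purged={d.com,e.com,f.com}
Op 13: insert d.com -> 10.0.0.4 (expiry=21+2=23). clock=21
Op 14: insert f.com -> 10.0.0.5 (expiry=21+1=22). clock=21
Op 15: insert c.com -> 10.0.0.4 (expiry=21+1=22). clock=21
Op 16: tick 1 -> clock=22. purged={c.com,f.com}
Op 17: tick 7 -> clock=29. purged={d.com}
Op 18: insert a.com -> 10.0.0.1 (expiry=29+1=30). clock=29
Op 19: tick 2 -> clock=31. purged={a.com}
Op 20: insert d.com -> 10.0.0.3 (expiry=31+2=33). clock=31
Op 21: insert f.com -> 10.0.0.4 (expiry=31+2=33). clock=31
Op 22: insert a.com -> 10.0.0.5 (expiry=31+1=32). clock=31
Op 23: tick 4 -> clock=35. purged={a.com,d.com,f.com}
Op 24: insert e.com -> 10.0.0.2 (expiry=35+2=37). clock=35
Op 25: tick 3 -> clock=38. purged={e.com}
Op 26: tick 6 -> clock=44.
Op 27: tick 5 -> clock=49.
Final cache (unexpired): {} -> size=0

Answer: 0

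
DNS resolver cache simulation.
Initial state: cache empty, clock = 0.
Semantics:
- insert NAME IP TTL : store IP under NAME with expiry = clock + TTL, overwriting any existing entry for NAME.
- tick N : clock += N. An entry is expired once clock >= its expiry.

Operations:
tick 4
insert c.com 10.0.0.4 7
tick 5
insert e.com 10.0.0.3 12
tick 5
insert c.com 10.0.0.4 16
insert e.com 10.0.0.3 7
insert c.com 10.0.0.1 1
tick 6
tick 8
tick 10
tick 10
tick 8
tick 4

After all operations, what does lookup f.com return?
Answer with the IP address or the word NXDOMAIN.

Op 1: tick 4 -> clock=4.
Op 2: insert c.com -> 10.0.0.4 (expiry=4+7=11). clock=4
Op 3: tick 5 -> clock=9.
Op 4: insert e.com -> 10.0.0.3 (expiry=9+12=21). clock=9
Op 5: tick 5 -> clock=14. purged={c.com}
Op 6: insert c.com -> 10.0.0.4 (expiry=14+16=30). clock=14
Op 7: insert e.com -> 10.0.0.3 (expiry=14+7=21). clock=14
Op 8: insert c.com -> 10.0.0.1 (expiry=14+1=15). clock=14
Op 9: tick 6 -> clock=20. purged={c.com}
Op 10: tick 8 -> clock=28. purged={e.com}
Op 11: tick 10 -> clock=38.
Op 12: tick 10 -> clock=48.
Op 13: tick 8 -> clock=56.
Op 14: tick 4 -> clock=60.
lookup f.com: not in cache (expired or never inserted)

Answer: NXDOMAIN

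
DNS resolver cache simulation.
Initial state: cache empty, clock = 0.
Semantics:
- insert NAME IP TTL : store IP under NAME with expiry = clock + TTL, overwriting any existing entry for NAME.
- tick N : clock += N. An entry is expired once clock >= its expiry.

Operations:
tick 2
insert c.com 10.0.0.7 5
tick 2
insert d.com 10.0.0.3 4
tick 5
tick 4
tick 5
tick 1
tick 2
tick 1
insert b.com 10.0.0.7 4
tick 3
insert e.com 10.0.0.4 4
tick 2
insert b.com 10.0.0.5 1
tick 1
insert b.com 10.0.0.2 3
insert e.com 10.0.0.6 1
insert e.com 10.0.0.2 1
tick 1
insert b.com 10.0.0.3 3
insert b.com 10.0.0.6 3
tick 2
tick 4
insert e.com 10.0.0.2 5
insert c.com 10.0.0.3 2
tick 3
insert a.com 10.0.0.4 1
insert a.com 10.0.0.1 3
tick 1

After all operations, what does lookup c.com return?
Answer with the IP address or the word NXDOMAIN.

Answer: NXDOMAIN

Derivation:
Op 1: tick 2 -> clock=2.
Op 2: insert c.com -> 10.0.0.7 (expiry=2+5=7). clock=2
Op 3: tick 2 -> clock=4.
Op 4: insert d.com -> 10.0.0.3 (expiry=4+4=8). clock=4
Op 5: tick 5 -> clock=9. purged={c.com,d.com}
Op 6: tick 4 -> clock=13.
Op 7: tick 5 -> clock=18.
Op 8: tick 1 -> clock=19.
Op 9: tick 2 -> clock=21.
Op 10: tick 1 -> clock=22.
Op 11: insert b.com -> 10.0.0.7 (expiry=22+4=26). clock=22
Op 12: tick 3 -> clock=25.
Op 13: insert e.com -> 10.0.0.4 (expiry=25+4=29). clock=25
Op 14: tick 2 -> clock=27. purged={b.com}
Op 15: insert b.com -> 10.0.0.5 (expiry=27+1=28). clock=27
Op 16: tick 1 -> clock=28. purged={b.com}
Op 17: insert b.com -> 10.0.0.2 (expiry=28+3=31). clock=28
Op 18: insert e.com -> 10.0.0.6 (expiry=28+1=29). clock=28
Op 19: insert e.com -> 10.0.0.2 (expiry=28+1=29). clock=28
Op 20: tick 1 -> clock=29. purged={e.com}
Op 21: insert b.com -> 10.0.0.3 (expiry=29+3=32). clock=29
Op 22: insert b.com -> 10.0.0.6 (expiry=29+3=32). clock=29
Op 23: tick 2 -> clock=31.
Op 24: tick 4 -> clock=35. purged={b.com}
Op 25: insert e.com -> 10.0.0.2 (expiry=35+5=40). clock=35
Op 26: insert c.com -> 10.0.0.3 (expiry=35+2=37). clock=35
Op 27: tick 3 -> clock=38. purged={c.com}
Op 28: insert a.com -> 10.0.0.4 (expiry=38+1=39). clock=38
Op 29: insert a.com -> 10.0.0.1 (expiry=38+3=41). clock=38
Op 30: tick 1 -> clock=39.
lookup c.com: not in cache (expired or never inserted)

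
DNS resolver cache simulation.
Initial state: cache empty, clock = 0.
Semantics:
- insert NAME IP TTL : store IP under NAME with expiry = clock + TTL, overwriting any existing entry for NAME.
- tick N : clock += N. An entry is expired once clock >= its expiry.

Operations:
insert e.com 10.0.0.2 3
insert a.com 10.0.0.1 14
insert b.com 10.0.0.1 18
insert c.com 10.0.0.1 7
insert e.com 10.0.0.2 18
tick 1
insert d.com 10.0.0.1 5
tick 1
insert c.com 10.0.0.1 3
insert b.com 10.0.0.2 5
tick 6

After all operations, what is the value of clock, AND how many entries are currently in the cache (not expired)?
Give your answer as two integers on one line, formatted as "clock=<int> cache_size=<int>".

Op 1: insert e.com -> 10.0.0.2 (expiry=0+3=3). clock=0
Op 2: insert a.com -> 10.0.0.1 (expiry=0+14=14). clock=0
Op 3: insert b.com -> 10.0.0.1 (expiry=0+18=18). clock=0
Op 4: insert c.com -> 10.0.0.1 (expiry=0+7=7). clock=0
Op 5: insert e.com -> 10.0.0.2 (expiry=0+18=18). clock=0
Op 6: tick 1 -> clock=1.
Op 7: insert d.com -> 10.0.0.1 (expiry=1+5=6). clock=1
Op 8: tick 1 -> clock=2.
Op 9: insert c.com -> 10.0.0.1 (expiry=2+3=5). clock=2
Op 10: insert b.com -> 10.0.0.2 (expiry=2+5=7). clock=2
Op 11: tick 6 -> clock=8. purged={b.com,c.com,d.com}
Final clock = 8
Final cache (unexpired): {a.com,e.com} -> size=2

Answer: clock=8 cache_size=2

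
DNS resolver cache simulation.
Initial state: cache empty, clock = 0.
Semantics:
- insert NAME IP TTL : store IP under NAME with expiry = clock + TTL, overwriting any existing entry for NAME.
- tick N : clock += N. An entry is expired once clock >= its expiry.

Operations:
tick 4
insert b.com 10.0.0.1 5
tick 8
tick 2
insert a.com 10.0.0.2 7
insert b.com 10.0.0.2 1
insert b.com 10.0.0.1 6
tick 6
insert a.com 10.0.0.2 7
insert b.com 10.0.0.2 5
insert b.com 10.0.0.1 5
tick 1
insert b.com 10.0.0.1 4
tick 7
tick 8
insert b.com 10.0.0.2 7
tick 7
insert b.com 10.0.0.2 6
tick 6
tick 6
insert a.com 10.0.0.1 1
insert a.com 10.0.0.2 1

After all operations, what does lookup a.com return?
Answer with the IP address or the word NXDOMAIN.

Op 1: tick 4 -> clock=4.
Op 2: insert b.com -> 10.0.0.1 (expiry=4+5=9). clock=4
Op 3: tick 8 -> clock=12. purged={b.com}
Op 4: tick 2 -> clock=14.
Op 5: insert a.com -> 10.0.0.2 (expiry=14+7=21). clock=14
Op 6: insert b.com -> 10.0.0.2 (expiry=14+1=15). clock=14
Op 7: insert b.com -> 10.0.0.1 (expiry=14+6=20). clock=14
Op 8: tick 6 -> clock=20. purged={b.com}
Op 9: insert a.com -> 10.0.0.2 (expiry=20+7=27). clock=20
Op 10: insert b.com -> 10.0.0.2 (expiry=20+5=25). clock=20
Op 11: insert b.com -> 10.0.0.1 (expiry=20+5=25). clock=20
Op 12: tick 1 -> clock=21.
Op 13: insert b.com -> 10.0.0.1 (expiry=21+4=25). clock=21
Op 14: tick 7 -> clock=28. purged={a.com,b.com}
Op 15: tick 8 -> clock=36.
Op 16: insert b.com -> 10.0.0.2 (expiry=36+7=43). clock=36
Op 17: tick 7 -> clock=43. purged={b.com}
Op 18: insert b.com -> 10.0.0.2 (expiry=43+6=49). clock=43
Op 19: tick 6 -> clock=49. purged={b.com}
Op 20: tick 6 -> clock=55.
Op 21: insert a.com -> 10.0.0.1 (expiry=55+1=56). clock=55
Op 22: insert a.com -> 10.0.0.2 (expiry=55+1=56). clock=55
lookup a.com: present, ip=10.0.0.2 expiry=56 > clock=55

Answer: 10.0.0.2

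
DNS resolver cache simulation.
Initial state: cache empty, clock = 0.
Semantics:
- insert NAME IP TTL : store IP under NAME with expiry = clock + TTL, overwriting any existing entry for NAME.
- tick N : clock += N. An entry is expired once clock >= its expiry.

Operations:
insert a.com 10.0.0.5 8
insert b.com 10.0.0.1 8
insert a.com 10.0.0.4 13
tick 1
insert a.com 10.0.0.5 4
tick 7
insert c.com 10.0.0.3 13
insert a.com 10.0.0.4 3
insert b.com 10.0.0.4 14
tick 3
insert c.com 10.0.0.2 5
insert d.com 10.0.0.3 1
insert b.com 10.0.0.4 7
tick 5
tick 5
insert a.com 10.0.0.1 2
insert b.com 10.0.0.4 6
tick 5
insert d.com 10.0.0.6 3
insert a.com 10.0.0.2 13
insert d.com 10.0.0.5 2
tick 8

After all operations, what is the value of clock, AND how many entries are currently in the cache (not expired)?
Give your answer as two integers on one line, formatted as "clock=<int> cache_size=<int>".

Answer: clock=34 cache_size=1

Derivation:
Op 1: insert a.com -> 10.0.0.5 (expiry=0+8=8). clock=0
Op 2: insert b.com -> 10.0.0.1 (expiry=0+8=8). clock=0
Op 3: insert a.com -> 10.0.0.4 (expiry=0+13=13). clock=0
Op 4: tick 1 -> clock=1.
Op 5: insert a.com -> 10.0.0.5 (expiry=1+4=5). clock=1
Op 6: tick 7 -> clock=8. purged={a.com,b.com}
Op 7: insert c.com -> 10.0.0.3 (expiry=8+13=21). clock=8
Op 8: insert a.com -> 10.0.0.4 (expiry=8+3=11). clock=8
Op 9: insert b.com -> 10.0.0.4 (expiry=8+14=22). clock=8
Op 10: tick 3 -> clock=11. purged={a.com}
Op 11: insert c.com -> 10.0.0.2 (expiry=11+5=16). clock=11
Op 12: insert d.com -> 10.0.0.3 (expiry=11+1=12). clock=11
Op 13: insert b.com -> 10.0.0.4 (expiry=11+7=18). clock=11
Op 14: tick 5 -> clock=16. purged={c.com,d.com}
Op 15: tick 5 -> clock=21. purged={b.com}
Op 16: insert a.com -> 10.0.0.1 (expiry=21+2=23). clock=21
Op 17: insert b.com -> 10.0.0.4 (expiry=21+6=27). clock=21
Op 18: tick 5 -> clock=26. purged={a.com}
Op 19: insert d.com -> 10.0.0.6 (expiry=26+3=29). clock=26
Op 20: insert a.com -> 10.0.0.2 (expiry=26+13=39). clock=26
Op 21: insert d.com -> 10.0.0.5 (expiry=26+2=28). clock=26
Op 22: tick 8 -> clock=34. purged={b.com,d.com}
Final clock = 34
Final cache (unexpired): {a.com} -> size=1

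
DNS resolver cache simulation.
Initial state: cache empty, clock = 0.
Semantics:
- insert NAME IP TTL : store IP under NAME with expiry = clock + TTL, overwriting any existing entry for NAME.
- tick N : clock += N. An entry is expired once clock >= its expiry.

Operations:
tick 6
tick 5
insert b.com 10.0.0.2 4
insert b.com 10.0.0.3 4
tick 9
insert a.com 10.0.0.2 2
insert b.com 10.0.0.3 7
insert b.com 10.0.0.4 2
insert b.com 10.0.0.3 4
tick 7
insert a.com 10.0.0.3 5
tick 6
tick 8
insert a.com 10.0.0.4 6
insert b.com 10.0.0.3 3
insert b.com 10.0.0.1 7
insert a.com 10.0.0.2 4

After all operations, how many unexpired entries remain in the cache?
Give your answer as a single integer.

Answer: 2

Derivation:
Op 1: tick 6 -> clock=6.
Op 2: tick 5 -> clock=11.
Op 3: insert b.com -> 10.0.0.2 (expiry=11+4=15). clock=11
Op 4: insert b.com -> 10.0.0.3 (expiry=11+4=15). clock=11
Op 5: tick 9 -> clock=20. purged={b.com}
Op 6: insert a.com -> 10.0.0.2 (expiry=20+2=22). clock=20
Op 7: insert b.com -> 10.0.0.3 (expiry=20+7=27). clock=20
Op 8: insert b.com -> 10.0.0.4 (expiry=20+2=22). clock=20
Op 9: insert b.com -> 10.0.0.3 (expiry=20+4=24). clock=20
Op 10: tick 7 -> clock=27. purged={a.com,b.com}
Op 11: insert a.com -> 10.0.0.3 (expiry=27+5=32). clock=27
Op 12: tick 6 -> clock=33. purged={a.com}
Op 13: tick 8 -> clock=41.
Op 14: insert a.com -> 10.0.0.4 (expiry=41+6=47). clock=41
Op 15: insert b.com -> 10.0.0.3 (expiry=41+3=44). clock=41
Op 16: insert b.com -> 10.0.0.1 (expiry=41+7=48). clock=41
Op 17: insert a.com -> 10.0.0.2 (expiry=41+4=45). clock=41
Final cache (unexpired): {a.com,b.com} -> size=2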